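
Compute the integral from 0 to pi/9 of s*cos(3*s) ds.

Integrate by parts once (u = s, dv = cos(3*s) ds).
An antiderivative is F(s) = s*sin(3*s)/3 + cos(3*s)/9.
Then F(pi/9) - F(0) = (1/18 + sqrt(3)*pi/54) - (1/9) = -1/18 + sqrt(3)*pi/54.

-1/18 + sqrt(3)*pi/54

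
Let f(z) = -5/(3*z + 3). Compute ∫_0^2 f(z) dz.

-5*log(3)/3

An antiderivative is F(z) = -5*log(3*z + 3)/3.
Then F(2) - F(0) = (-10*log(3)/3) - (-5*log(3)/3) = -5*log(3)/3.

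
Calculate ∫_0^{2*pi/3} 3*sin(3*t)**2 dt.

pi

Use the identity sin^2(3*t) = (1 - cos(6*t))/2.
An antiderivative is F(t) = 3*t/2 - sin(6*t)/4.
Then F(2*pi/3) - F(0) = (pi) - (0) = pi.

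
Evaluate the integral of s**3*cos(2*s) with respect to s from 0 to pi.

3*pi**2/4

Integrate by parts 3 times (u = s^3, dv = cos(2*s) ds).
An antiderivative is F(s) = s**3*sin(2*s)/2 + 3*s**2*cos(2*s)/4 - 3*s*sin(2*s)/4 - 3*cos(2*s)/8.
Then F(pi) - F(0) = (-3/8 + 3*pi**2/4) - (-3/8) = 3*pi**2/4.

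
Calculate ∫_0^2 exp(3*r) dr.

-1/3 + exp(6)/3

An antiderivative is F(r) = exp(3*r)/3.
Then F(2) - F(0) = (exp(6)/3) - (1/3) = -1/3 + exp(6)/3.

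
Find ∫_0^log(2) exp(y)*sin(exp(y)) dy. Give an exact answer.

-cos(2) + cos(1)

Let u = exp(y), so du = exp(y) dy. When y = 0, u = 1; when y = log(2), u = 2.
The integral becomes ∫ sin(u) du from 1 to 2, with antiderivative -cos(u).
Back in y: F(y) = -cos(exp(y)).
Then F(log(2)) - F(0) = (-cos(2)) - (-cos(1)) = -cos(2) + cos(1).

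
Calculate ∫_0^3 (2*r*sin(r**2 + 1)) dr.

Let u = r**2 + 1, so du = 2*r dr. When r = 0, u = 1; when r = 3, u = 10.
The integral becomes ∫ sin(u) du from 1 to 10, with antiderivative -cos(u).
Back in r: F(r) = -cos(r**2 + 1).
Then F(3) - F(0) = (-cos(10)) - (-cos(1)) = cos(1) - cos(10).

cos(1) - cos(10)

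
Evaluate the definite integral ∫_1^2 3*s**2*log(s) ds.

-7/3 + 8*log(2)

Integrate by parts once (u = ln s, dv = 3*s**2 ds).
An antiderivative is F(s) = s**3*(3*log(s) - 1)/3.
Then F(2) - F(1) = (-8/3 + 8*log(2)) - (-1/3) = -7/3 + 8*log(2).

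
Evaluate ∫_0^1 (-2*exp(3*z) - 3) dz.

An antiderivative is F(z) = -2*exp(3*z)/3 - 3*z.
Then F(1) - F(0) = (-2*exp(3)/3 - 3) - (-2/3) = -2*exp(3)/3 - 7/3.

-2*exp(3)/3 - 7/3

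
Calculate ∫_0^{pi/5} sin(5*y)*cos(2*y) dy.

5*sqrt(5)/84 + 5/28

Use the identity sin(5*y)cos(2*y) = [sin(7*y) + sin(3*y)]/2.
An antiderivative is F(y) = -cos(3*y)/6 - cos(7*y)/14.
Then F(pi/5) - F(0) = (-5/84 + 5*sqrt(5)/84) - (-5/21) = 5*sqrt(5)/84 + 5/28.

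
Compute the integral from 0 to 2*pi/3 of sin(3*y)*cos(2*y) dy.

Use the identity sin(3*y)cos(2*y) = [sin(5*y) + sin(y)]/2.
An antiderivative is F(y) = -cos(y)/2 - cos(5*y)/10.
Then F(2*pi/3) - F(0) = (3/10) - (-3/5) = 9/10.

9/10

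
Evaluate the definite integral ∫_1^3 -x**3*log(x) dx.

5 - 81*log(3)/4

Integrate by parts once (u = ln x, dv = -x**3 dx).
An antiderivative is F(x) = -x**4*(4*log(x) - 1)/16.
Then F(3) - F(1) = (81/16 - 81*log(3)/4) - (1/16) = 5 - 81*log(3)/4.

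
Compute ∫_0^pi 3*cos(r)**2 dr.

3*pi/2

Use the identity cos^2(r) = (1 + cos(2*r))/2.
An antiderivative is F(r) = 3*r/2 + 3*sin(2*r)/4.
Then F(pi) - F(0) = (3*pi/2) - (0) = 3*pi/2.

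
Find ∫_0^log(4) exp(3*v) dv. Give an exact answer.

21

Let u = exp(v), so du = exp(v) dv. When v = 0, u = 1; when v = log(4), u = 4.
The integral becomes ∫ u**2 du from 1 to 4, with antiderivative u**3/3.
Back in v: F(v) = exp(3*v)/3.
Then F(log(4)) - F(0) = (64/3) - (1/3) = 21.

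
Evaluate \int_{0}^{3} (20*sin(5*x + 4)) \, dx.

Let u = 5*x + 4, so du = 5 dx. When x = 0, u = 4; when x = 3, u = 19.
The integral becomes 4·∫ sin(u) du from 4 to 19, with antiderivative -4*cos(u).
Back in x: F(x) = -4*cos(5*x + 4).
Then F(3) - F(0) = (-4*cos(19)) - (-4*cos(4)) = -4*cos(19) + 4*cos(4).

-4*cos(19) + 4*cos(4)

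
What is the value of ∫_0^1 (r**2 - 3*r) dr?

By the power rule, an antiderivative is F(r) = r**3/3 - 3*r**2/2.
Then F(1) - F(0) = (-7/6) - (0) = -7/6.

-7/6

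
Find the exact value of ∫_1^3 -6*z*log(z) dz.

Integrate by parts once (u = ln z, dv = -6*z dz).
An antiderivative is F(z) = -3*z**2*(2*log(z) - 1)/2.
Then F(3) - F(1) = (27/2 - 27*log(3)) - (3/2) = 12 - 27*log(3).

12 - 27*log(3)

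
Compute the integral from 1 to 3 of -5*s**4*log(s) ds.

Integrate by parts once (u = ln s, dv = -5*s**4 ds).
An antiderivative is F(s) = -s**5*(5*log(s) - 1)/5.
Then F(3) - F(1) = (243/5 - 243*log(3)) - (1/5) = 242/5 - 243*log(3).

242/5 - 243*log(3)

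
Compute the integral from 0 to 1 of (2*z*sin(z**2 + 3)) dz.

Let u = z**2 + 3, so du = 2*z dz. When z = 0, u = 3; when z = 1, u = 4.
The integral becomes ∫ sin(u) du from 3 to 4, with antiderivative -cos(u).
Back in z: F(z) = -cos(z**2 + 3).
Then F(1) - F(0) = (-cos(4)) - (-cos(3)) = cos(3) - cos(4).

cos(3) - cos(4)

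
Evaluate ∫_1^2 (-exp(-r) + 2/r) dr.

-exp(-1) + exp(-2) + 2*log(2)

An antiderivative is F(r) = 2*log(r) + exp(-r).
Then F(2) - F(1) = (exp(-2) + 2*log(2)) - (exp(-1)) = -exp(-1) + exp(-2) + 2*log(2).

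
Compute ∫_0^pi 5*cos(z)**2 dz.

5*pi/2

Use the identity cos^2(z) = (1 + cos(2*z))/2.
An antiderivative is F(z) = 5*z/2 + 5*sin(2*z)/4.
Then F(pi) - F(0) = (5*pi/2) - (0) = 5*pi/2.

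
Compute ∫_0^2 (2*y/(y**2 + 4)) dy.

Let u = y**2 + 4, so du = 2*y dy. When y = 0, u = 4; when y = 2, u = 8.
The integral becomes ∫ 1/u du from 4 to 8, with antiderivative log(u).
Back in y: F(y) = log(y**2 + 4).
Then F(2) - F(0) = (log(8)) - (log(4)) = log(2).

log(2)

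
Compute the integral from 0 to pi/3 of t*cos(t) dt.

-1/2 + sqrt(3)*pi/6

Integrate by parts once (u = t, dv = cos(t) dt).
An antiderivative is F(t) = t*sin(t) + cos(t).
Then F(pi/3) - F(0) = (1/2 + sqrt(3)*pi/6) - (1) = -1/2 + sqrt(3)*pi/6.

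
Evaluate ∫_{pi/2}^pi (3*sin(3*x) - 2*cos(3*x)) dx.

An antiderivative is F(x) = -2*sin(3*x)/3 - cos(3*x).
Then F(pi) - F(pi/2) = (1) - (2/3) = 1/3.

1/3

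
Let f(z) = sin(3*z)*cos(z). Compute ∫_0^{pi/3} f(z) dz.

Use the identity sin(3*z)cos(z) = [sin(4*z) + sin(2*z)]/2.
An antiderivative is F(z) = -cos(2*z)/4 - cos(4*z)/8.
Then F(pi/3) - F(0) = (3/16) - (-3/8) = 9/16.

9/16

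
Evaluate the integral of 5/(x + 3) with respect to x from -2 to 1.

10*log(2)

An antiderivative is F(x) = 5*log(x + 3).
Then F(1) - F(-2) = (10*log(2)) - (0) = 10*log(2).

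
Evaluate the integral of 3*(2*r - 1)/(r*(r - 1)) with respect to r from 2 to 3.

Factor the denominator: r**2 - r = r(r - 1).
Partial fractions: 3*(2*r - 1)/(r*(r - 1)) = 3/r + 3/(r - 1).
An antiderivative is F(r) = 3*log(r) + 3*log(r - 1).
Then F(3) - F(2) = (3*log(2) + 3*log(3)) - (log(8)) = log(27).

log(27)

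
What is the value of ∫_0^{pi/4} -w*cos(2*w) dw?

1/4 - pi/8

Integrate by parts once (u = w, dv = -cos(2*w) dw).
An antiderivative is F(w) = -w*sin(2*w)/2 - cos(2*w)/4.
Then F(pi/4) - F(0) = (-pi/8) - (-1/4) = 1/4 - pi/8.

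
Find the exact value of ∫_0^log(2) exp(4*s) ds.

15/4

Let u = exp(s), so du = exp(s) ds. When s = 0, u = 1; when s = log(2), u = 2.
The integral becomes ∫ u**3 du from 1 to 2, with antiderivative u**4/4.
Back in s: F(s) = exp(4*s)/4.
Then F(log(2)) - F(0) = (4) - (1/4) = 15/4.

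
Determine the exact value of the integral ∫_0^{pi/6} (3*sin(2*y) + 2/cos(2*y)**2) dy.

An antiderivative is F(y) = -3*cos(2*y)/2 + tan(2*y).
Then F(pi/6) - F(0) = (-3/4 + sqrt(3)) - (-3/2) = 3/4 + sqrt(3).

3/4 + sqrt(3)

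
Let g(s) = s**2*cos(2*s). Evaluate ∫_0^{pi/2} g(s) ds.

Integrate by parts twice (u = s^2, dv = cos(2*s) ds).
An antiderivative is F(s) = s**2*sin(2*s)/2 + s*cos(2*s)/2 - sin(2*s)/4.
Then F(pi/2) - F(0) = (-pi/4) - (0) = -pi/4.

-pi/4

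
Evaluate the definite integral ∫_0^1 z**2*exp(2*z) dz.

Integrate by parts twice (u = z^2, dv = exp(2*z) dz).
An antiderivative is F(z) = (2*z**2 - 2*z + 1)*exp(2*z)/4.
Then F(1) - F(0) = (exp(2)/4) - (1/4) = -1/4 + exp(2)/4.

-1/4 + exp(2)/4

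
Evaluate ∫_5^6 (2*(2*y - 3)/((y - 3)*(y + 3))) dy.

Factor the denominator: y**2 - 9 = (y + 3)(y - 3).
Partial fractions: 2*(2*y - 3)/((y - 3)*(y + 3)) = 3/(y + 3) + 1/(y - 3).
An antiderivative is F(y) = log(y - 3) + 3*log(y + 3).
Then F(6) - F(5) = (7*log(3)) - (10*log(2)) = -10*log(2) + 7*log(3).

-10*log(2) + 7*log(3)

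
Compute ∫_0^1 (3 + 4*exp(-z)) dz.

7 - 4*exp(-1)

An antiderivative is F(z) = 3*z - 4*exp(-z).
Then F(1) - F(0) = (3 - 4*exp(-1)) - (-4) = 7 - 4*exp(-1).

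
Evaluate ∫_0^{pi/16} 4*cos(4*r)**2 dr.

Use the identity cos^2(4*r) = (1 + cos(8*r))/2.
An antiderivative is F(r) = 2*r + sin(8*r)/4.
Then F(pi/16) - F(0) = (1/4 + pi/8) - (0) = 1/4 + pi/8.

1/4 + pi/8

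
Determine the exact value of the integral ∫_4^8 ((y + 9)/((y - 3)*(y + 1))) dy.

Factor the denominator: y**2 - 2*y - 3 = (y + 1)(y - 3).
Partial fractions: (y + 9)/((y - 3)*(y + 1)) = -2/(y + 1) + 3/(y - 3).
An antiderivative is F(y) = 3*log(y - 3) - 2*log(y + 1).
Then F(8) - F(4) = (-4*log(3) + 3*log(5)) - (-log(25)) = -4*log(3) + 5*log(5).

-4*log(3) + 5*log(5)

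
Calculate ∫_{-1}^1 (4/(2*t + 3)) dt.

log(25)

An antiderivative is F(t) = 2*log(2*t + 3).
Then F(1) - F(-1) = (log(25)) - (0) = log(25).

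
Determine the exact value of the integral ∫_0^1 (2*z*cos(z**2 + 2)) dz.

Let u = z**2 + 2, so du = 2*z dz. When z = 0, u = 2; when z = 1, u = 3.
The integral becomes ∫ cos(u) du from 2 to 3, with antiderivative sin(u).
Back in z: F(z) = sin(z**2 + 2).
Then F(1) - F(0) = (sin(3)) - (sin(2)) = -sin(2) + sin(3).

-sin(2) + sin(3)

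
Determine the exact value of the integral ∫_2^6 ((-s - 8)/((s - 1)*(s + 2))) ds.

Factor the denominator: s**2 + s - 2 = (s + 2)(s - 1).
Partial fractions: (-s - 8)/((s - 1)*(s + 2)) = 2/(s + 2) - 3/(s - 1).
An antiderivative is F(s) = -3*log(s - 1) + 2*log(s + 2).
Then F(6) - F(2) = (-3*log(5) + 6*log(2)) - (log(16)) = -3*log(5) + 2*log(2).

-3*log(5) + 2*log(2)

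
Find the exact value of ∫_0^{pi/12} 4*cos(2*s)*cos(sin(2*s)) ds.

2*sin(1/2)

Let u = sin(2*s), so du = 2*cos(2*s) ds. When s = 0, u = 0; when s = pi/12, u = 1/2.
The integral becomes 2·∫ cos(u) du from 0 to 1/2, with antiderivative 2*sin(u).
Back in s: F(s) = 2*sin(sin(2*s)).
Then F(pi/12) - F(0) = (2*sin(1/2)) - (0) = 2*sin(1/2).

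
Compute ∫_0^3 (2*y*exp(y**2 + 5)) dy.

Let u = y**2 + 5, so du = 2*y dy. When y = 0, u = 5; when y = 3, u = 14.
The integral becomes ∫ exp(u) du from 5 to 14, with antiderivative exp(u).
Back in y: F(y) = exp(y**2 + 5).
Then F(3) - F(0) = (exp(14)) - (exp(5)) = -exp(5) + exp(14).

-exp(5) + exp(14)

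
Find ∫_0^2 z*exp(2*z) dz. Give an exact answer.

1/4 + 3*exp(4)/4

Integrate by parts once (u = z, dv = exp(2*z) dz).
An antiderivative is F(z) = (2*z - 1)*exp(2*z)/4.
Then F(2) - F(0) = (3*exp(4)/4) - (-1/4) = 1/4 + 3*exp(4)/4.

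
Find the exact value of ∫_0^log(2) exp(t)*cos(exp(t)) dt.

Let u = exp(t), so du = exp(t) dt. When t = 0, u = 1; when t = log(2), u = 2.
The integral becomes ∫ cos(u) du from 1 to 2, with antiderivative sin(u).
Back in t: F(t) = sin(exp(t)).
Then F(log(2)) - F(0) = (sin(2)) - (sin(1)) = -sin(1) + sin(2).

-sin(1) + sin(2)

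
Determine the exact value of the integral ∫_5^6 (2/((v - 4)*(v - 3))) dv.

log(16/9)

Factor the denominator: v**2 - 7*v + 12 = (v - 3)(v - 4).
Partial fractions: 2/((v - 4)*(v - 3)) = -2/(v - 3) + 2/(v - 4).
An antiderivative is F(v) = 2*log(v - 4) - 2*log(v - 3).
Then F(6) - F(5) = (log(4/9)) - (-log(4)) = log(16/9).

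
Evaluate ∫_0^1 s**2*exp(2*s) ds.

Integrate by parts twice (u = s^2, dv = exp(2*s) ds).
An antiderivative is F(s) = (2*s**2 - 2*s + 1)*exp(2*s)/4.
Then F(1) - F(0) = (exp(2)/4) - (1/4) = -1/4 + exp(2)/4.

-1/4 + exp(2)/4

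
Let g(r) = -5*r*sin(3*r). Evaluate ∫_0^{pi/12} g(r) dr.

5*sqrt(2)*(-4 + pi)/72

Integrate by parts once (u = r, dv = -5*sin(3*r) dr).
An antiderivative is F(r) = 5*r*cos(3*r)/3 - 5*sin(3*r)/9.
Then F(pi/12) - F(0) = (5*sqrt(2)*(-4 + pi)/72) - (0) = 5*sqrt(2)*(-4 + pi)/72.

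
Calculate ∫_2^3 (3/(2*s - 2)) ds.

3*log(2)/2

An antiderivative is F(s) = 3*log(2*s - 2)/2.
Then F(3) - F(2) = (log(8)) - (3*log(2)/2) = 3*log(2)/2.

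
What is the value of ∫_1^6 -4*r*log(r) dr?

-72*log(3) - 72*log(2) + 35

Integrate by parts once (u = ln r, dv = -4*r dr).
An antiderivative is F(r) = -r**2*(2*log(r) - 1).
Then F(6) - F(1) = (-72*log(3) - 72*log(2) + 36) - (1) = -72*log(3) - 72*log(2) + 35.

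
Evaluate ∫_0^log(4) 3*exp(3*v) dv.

63

Let u = exp(v), so du = exp(v) dv. When v = 0, u = 1; when v = log(4), u = 4.
The integral becomes 3·∫ u**2 du from 1 to 4, with antiderivative u**3.
Back in v: F(v) = exp(3*v).
Then F(log(4)) - F(0) = (64) - (1) = 63.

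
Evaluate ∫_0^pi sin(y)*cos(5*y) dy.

0

Use the identity sin(y)cos(5*y) = [sin(6*y) + sin(-4*y)]/2.
An antiderivative is F(y) = cos(4*y)/8 - cos(6*y)/12.
Then F(pi) - F(0) = (1/24) - (1/24) = 0.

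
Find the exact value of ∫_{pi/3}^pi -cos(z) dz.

An antiderivative is F(z) = -sin(z).
Then F(pi) - F(pi/3) = (0) - (-sqrt(3)/2) = sqrt(3)/2.

sqrt(3)/2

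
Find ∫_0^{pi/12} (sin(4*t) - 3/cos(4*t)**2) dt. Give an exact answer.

An antiderivative is F(t) = -cos(4*t)/4 - 3*tan(4*t)/4.
Then F(pi/12) - F(0) = (-3*sqrt(3)/4 - 1/8) - (-1/4) = 1/8 - 3*sqrt(3)/4.

1/8 - 3*sqrt(3)/4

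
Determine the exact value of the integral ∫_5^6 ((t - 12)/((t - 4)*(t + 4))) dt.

log(50/81)

Factor the denominator: t**2 - 16 = (t + 4)(t - 4).
Partial fractions: (t - 12)/((t - 4)*(t + 4)) = 2/(t + 4) - 1/(t - 4).
An antiderivative is F(t) = -log(t - 4) + 2*log(t + 4).
Then F(6) - F(5) = (log(50)) - (log(81)) = log(50/81).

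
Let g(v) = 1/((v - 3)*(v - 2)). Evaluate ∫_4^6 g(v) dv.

Factor the denominator: v**2 - 5*v + 6 = (v - 2)(v - 3).
Partial fractions: 1/((v - 3)*(v - 2)) = -1/(v - 2) + 1/(v - 3).
An antiderivative is F(v) = log(v - 3) - log(v - 2).
Then F(6) - F(4) = (log(3/4)) - (-log(2)) = log(3/2).

log(3/2)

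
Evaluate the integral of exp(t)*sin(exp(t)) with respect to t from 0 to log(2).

-cos(2) + cos(1)

Let u = exp(t), so du = exp(t) dt. When t = 0, u = 1; when t = log(2), u = 2.
The integral becomes ∫ sin(u) du from 1 to 2, with antiderivative -cos(u).
Back in t: F(t) = -cos(exp(t)).
Then F(log(2)) - F(0) = (-cos(2)) - (-cos(1)) = -cos(2) + cos(1).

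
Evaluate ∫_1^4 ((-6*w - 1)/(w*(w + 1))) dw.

Factor the denominator: w**2 + w = (w + 1)w.
Partial fractions: (-6*w - 1)/(w*(w + 1)) = -5/(w + 1) - 1/w.
An antiderivative is F(w) = -log(w) - 5*log(w + 1).
Then F(4) - F(1) = (-5*log(5) - 2*log(2)) - (-log(32)) = -5*log(5) + 3*log(2).

-5*log(5) + 3*log(2)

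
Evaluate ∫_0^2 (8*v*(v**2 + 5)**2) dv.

Let u = v**2 + 5, so du = 2*v dv. When v = 0, u = 5; when v = 2, u = 9.
The integral becomes 4·∫ u**2 du from 5 to 9, with antiderivative 4*u**3/3.
Back in v: F(v) = 4*(v**2 + 5)**3/3.
Then F(2) - F(0) = (972) - (500/3) = 2416/3.

2416/3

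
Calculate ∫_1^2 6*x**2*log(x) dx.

-14/3 + 16*log(2)

Integrate by parts once (u = ln x, dv = 6*x**2 dx).
An antiderivative is F(x) = 2*x**3*(3*log(x) - 1)/3.
Then F(2) - F(1) = (-16/3 + 16*log(2)) - (-2/3) = -14/3 + 16*log(2).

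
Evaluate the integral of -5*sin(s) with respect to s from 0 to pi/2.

-5

An antiderivative is F(s) = 5*cos(s).
Then F(pi/2) - F(0) = (0) - (5) = -5.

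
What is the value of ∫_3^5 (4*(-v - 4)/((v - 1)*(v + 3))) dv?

Factor the denominator: v**2 + 2*v - 3 = (v + 3)(v - 1).
Partial fractions: 4*(-v - 4)/((v - 1)*(v + 3)) = 1/(v + 3) - 5/(v - 1).
An antiderivative is F(v) = -5*log(v - 1) + log(v + 3).
Then F(5) - F(3) = (-7*log(2)) - (log(3/16)) = -log(24).

-log(24)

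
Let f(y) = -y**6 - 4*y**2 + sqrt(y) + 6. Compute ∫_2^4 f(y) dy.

-49972/21 - 4*sqrt(2)/3

By the power rule, an antiderivative is F(y) = -y**7/7 + 2*y**(3/2)/3 - 4*y**3/3 + 6*y.
Then F(4) - F(2) = (-16776/7) - (-356/21 + 4*sqrt(2)/3) = -49972/21 - 4*sqrt(2)/3.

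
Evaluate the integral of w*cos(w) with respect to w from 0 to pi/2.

-1 + pi/2

Integrate by parts once (u = w, dv = cos(w) dw).
An antiderivative is F(w) = w*sin(w) + cos(w).
Then F(pi/2) - F(0) = (pi/2) - (1) = -1 + pi/2.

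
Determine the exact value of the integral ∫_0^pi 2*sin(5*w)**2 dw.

Use the identity sin^2(5*w) = (1 - cos(10*w))/2.
An antiderivative is F(w) = w - sin(10*w)/10.
Then F(pi) - F(0) = (pi) - (0) = pi.

pi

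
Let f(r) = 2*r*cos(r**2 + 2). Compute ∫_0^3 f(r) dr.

sin(11) - sin(2)

Let u = r**2 + 2, so du = 2*r dr. When r = 0, u = 2; when r = 3, u = 11.
The integral becomes ∫ cos(u) du from 2 to 11, with antiderivative sin(u).
Back in r: F(r) = sin(r**2 + 2).
Then F(3) - F(0) = (sin(11)) - (sin(2)) = sin(11) - sin(2).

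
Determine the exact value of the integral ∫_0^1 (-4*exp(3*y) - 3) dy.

-4*exp(3)/3 - 5/3

An antiderivative is F(y) = -4*exp(3*y)/3 - 3*y.
Then F(1) - F(0) = (-4*exp(3)/3 - 3) - (-4/3) = -4*exp(3)/3 - 5/3.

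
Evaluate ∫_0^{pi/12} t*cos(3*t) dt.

-1/9 + sqrt(2)*pi/72 + sqrt(2)/18

Integrate by parts once (u = t, dv = cos(3*t) dt).
An antiderivative is F(t) = t*sin(3*t)/3 + cos(3*t)/9.
Then F(pi/12) - F(0) = (sqrt(2)*(pi + 4)/72) - (1/9) = -1/9 + sqrt(2)*pi/72 + sqrt(2)/18.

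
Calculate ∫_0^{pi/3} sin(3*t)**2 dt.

Use the identity sin^2(3*t) = (1 - cos(6*t))/2.
An antiderivative is F(t) = t/2 - sin(6*t)/12.
Then F(pi/3) - F(0) = (pi/6) - (0) = pi/6.

pi/6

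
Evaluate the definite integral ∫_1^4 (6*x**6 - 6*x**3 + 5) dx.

By the power rule, an antiderivative is F(x) = 6*x**7/7 - 3*x**4/2 + 5*x.
Then F(4) - F(1) = (95756/7) - (61/14) = 191451/14.

191451/14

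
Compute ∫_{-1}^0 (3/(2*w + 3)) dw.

3*log(3)/2

An antiderivative is F(w) = 3*log(2*w + 3)/2.
Then F(0) - F(-1) = (3*log(3)/2) - (0) = 3*log(3)/2.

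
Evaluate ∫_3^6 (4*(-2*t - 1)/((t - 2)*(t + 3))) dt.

-4*log(3) - 4*log(2)

Factor the denominator: t**2 + t - 6 = (t + 3)(t - 2).
Partial fractions: 4*(-2*t - 1)/((t - 2)*(t + 3)) = -4/(t + 3) - 4/(t - 2).
An antiderivative is F(t) = -4*log(t - 2) - 4*log(t + 3).
Then F(6) - F(3) = (-8*log(3) - 8*log(2)) - (-4*log(3) - 4*log(2)) = -4*log(3) - 4*log(2).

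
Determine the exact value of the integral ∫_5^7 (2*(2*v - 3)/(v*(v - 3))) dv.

Factor the denominator: v**2 - 3*v = v(v - 3).
Partial fractions: 2*(2*v - 3)/(v*(v - 3)) = 2/v + 2/(v - 3).
An antiderivative is F(v) = 2*log(v) + 2*log(v - 3).
Then F(7) - F(5) = (4*log(2) + 2*log(7)) - (log(100)) = -2*log(5) + 2*log(2) + 2*log(7).

-2*log(5) + 2*log(2) + 2*log(7)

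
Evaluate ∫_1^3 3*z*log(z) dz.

Integrate by parts once (u = ln z, dv = 3*z dz).
An antiderivative is F(z) = 3*z**2*(2*log(z) - 1)/4.
Then F(3) - F(1) = (-27/4 + 27*log(3)/2) - (-3/4) = -6 + 27*log(3)/2.

-6 + 27*log(3)/2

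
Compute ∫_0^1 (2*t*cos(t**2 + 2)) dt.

Let u = t**2 + 2, so du = 2*t dt. When t = 0, u = 2; when t = 1, u = 3.
The integral becomes ∫ cos(u) du from 2 to 3, with antiderivative sin(u).
Back in t: F(t) = sin(t**2 + 2).
Then F(1) - F(0) = (sin(3)) - (sin(2)) = -sin(2) + sin(3).

-sin(2) + sin(3)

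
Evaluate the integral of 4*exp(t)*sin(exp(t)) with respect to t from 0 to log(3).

4*cos(1) - 4*cos(3)

Let u = exp(t), so du = exp(t) dt. When t = 0, u = 1; when t = log(3), u = 3.
The integral becomes 4·∫ sin(u) du from 1 to 3, with antiderivative -4*cos(u).
Back in t: F(t) = -4*cos(exp(t)).
Then F(log(3)) - F(0) = (-4*cos(3)) - (-4*cos(1)) = 4*cos(1) - 4*cos(3).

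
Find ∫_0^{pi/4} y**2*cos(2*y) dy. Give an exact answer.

Integrate by parts twice (u = y^2, dv = cos(2*y) dy).
An antiderivative is F(y) = y**2*sin(2*y)/2 + y*cos(2*y)/2 - sin(2*y)/4.
Then F(pi/4) - F(0) = (-1/4 + pi**2/32) - (0) = -1/4 + pi**2/32.

-1/4 + pi**2/32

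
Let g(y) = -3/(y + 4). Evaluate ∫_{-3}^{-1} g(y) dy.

-log(27)

An antiderivative is F(y) = -3*log(y + 4).
Then F(-1) - F(-3) = (-log(27)) - (0) = -log(27).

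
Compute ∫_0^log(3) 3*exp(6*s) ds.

Let u = exp(s), so du = exp(s) ds. When s = 0, u = 1; when s = log(3), u = 3.
The integral becomes 3·∫ u**5 du from 1 to 3, with antiderivative u**6/2.
Back in s: F(s) = exp(6*s)/2.
Then F(log(3)) - F(0) = (729/2) - (1/2) = 364.

364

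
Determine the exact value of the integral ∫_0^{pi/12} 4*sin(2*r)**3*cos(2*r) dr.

1/32

Let u = sin(2*r), so du = 2*cos(2*r) dr. When r = 0, u = 0; when r = pi/12, u = 1/2.
The integral becomes 2·∫ u**3 du from 0 to 1/2, with antiderivative u**4/2.
Back in r: F(r) = sin(2*r)**4/2.
Then F(pi/12) - F(0) = (1/32) - (0) = 1/32.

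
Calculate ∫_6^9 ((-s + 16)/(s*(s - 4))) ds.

-4*log(3) + log(2) + 3*log(5)

Factor the denominator: s**2 - 4*s = s(s - 4).
Partial fractions: (-s + 16)/(s*(s - 4)) = -4/s + 3/(s - 4).
An antiderivative is F(s) = -4*log(s) + 3*log(s - 4).
Then F(9) - F(6) = (-8*log(3) + 3*log(5)) - (-4*log(3) - log(2)) = -4*log(3) + log(2) + 3*log(5).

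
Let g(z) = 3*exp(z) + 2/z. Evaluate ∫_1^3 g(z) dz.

-3*exp(1) + log(9) + 3*exp(3)

An antiderivative is F(z) = 3*exp(z) + 2*log(z).
Then F(3) - F(1) = (log(9) + 3*exp(3)) - (3*exp(1)) = -3*exp(1) + log(9) + 3*exp(3).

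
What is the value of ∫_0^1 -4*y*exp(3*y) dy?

-8*exp(3)/9 - 4/9

Integrate by parts once (u = y, dv = -4*exp(3*y) dy).
An antiderivative is F(y) = (-12*y + 4)*exp(3*y)/9.
Then F(1) - F(0) = (-8*exp(3)/9) - (4/9) = -8*exp(3)/9 - 4/9.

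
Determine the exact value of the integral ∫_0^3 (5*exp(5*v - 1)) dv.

Let u = 5*v - 1, so du = 5 dv. When v = 0, u = -1; when v = 3, u = 14.
The integral becomes ∫ exp(u) du from -1 to 14, with antiderivative exp(u).
Back in v: F(v) = exp(5*v - 1).
Then F(3) - F(0) = (exp(14)) - (exp(-1)) = -(1 - exp(15))*exp(-1).

-(1 - exp(15))*exp(-1)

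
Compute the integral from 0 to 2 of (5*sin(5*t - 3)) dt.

cos(3) - cos(7)

Let u = 5*t - 3, so du = 5 dt. When t = 0, u = -3; when t = 2, u = 7.
The integral becomes ∫ sin(u) du from -3 to 7, with antiderivative -cos(u).
Back in t: F(t) = -cos(5*t - 3).
Then F(2) - F(0) = (-cos(7)) - (-cos(3)) = cos(3) - cos(7).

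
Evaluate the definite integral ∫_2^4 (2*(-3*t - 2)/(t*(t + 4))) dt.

-11*log(2) + 5*log(3)

Factor the denominator: t**2 + 4*t = (t + 4)t.
Partial fractions: 2*(-3*t - 2)/(t*(t + 4)) = -5/(t + 4) - 1/t.
An antiderivative is F(t) = -log(t) - 5*log(t + 4).
Then F(4) - F(2) = (-17*log(2)) - (-5*log(3) - 6*log(2)) = -11*log(2) + 5*log(3).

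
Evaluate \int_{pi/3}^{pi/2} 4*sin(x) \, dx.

An antiderivative is F(x) = -4*cos(x).
Then F(pi/2) - F(pi/3) = (0) - (-2) = 2.

2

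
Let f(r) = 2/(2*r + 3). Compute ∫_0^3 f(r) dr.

log(3)

Let u = 2*r + 3, so du = 2 dr. When r = 0, u = 3; when r = 3, u = 9.
The integral becomes ∫ 1/u du from 3 to 9, with antiderivative log(u).
Back in r: F(r) = log(2*r + 3).
Then F(3) - F(0) = (log(9)) - (log(3)) = log(3).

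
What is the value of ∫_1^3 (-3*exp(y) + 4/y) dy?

-3*exp(3) + log(81) + 3*exp(1)

An antiderivative is F(y) = -3*exp(y) + 4*log(y).
Then F(3) - F(1) = (-3*exp(3) + log(81)) - (-3*exp(1)) = -3*exp(3) + log(81) + 3*exp(1).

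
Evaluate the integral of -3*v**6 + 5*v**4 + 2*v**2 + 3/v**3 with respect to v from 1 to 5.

By the power rule, an antiderivative is F(v) = -3*v**7/7 + v**5 + 2*v**3/3 - 3/(2*v**2).
Then F(5) - F(1) = (-31787563/1050) - (-11/42) = -15893644/525.

-15893644/525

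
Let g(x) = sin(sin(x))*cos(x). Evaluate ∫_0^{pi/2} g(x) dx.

Let u = sin(x), so du = cos(x) dx. When x = 0, u = 0; when x = pi/2, u = 1.
The integral becomes ∫ sin(u) du from 0 to 1, with antiderivative -cos(u).
Back in x: F(x) = -cos(sin(x)).
Then F(pi/2) - F(0) = (-cos(1)) - (-1) = 1 - cos(1).

1 - cos(1)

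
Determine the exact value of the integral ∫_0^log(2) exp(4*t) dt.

15/4

Let u = exp(t), so du = exp(t) dt. When t = 0, u = 1; when t = log(2), u = 2.
The integral becomes ∫ u**3 du from 1 to 2, with antiderivative u**4/4.
Back in t: F(t) = exp(4*t)/4.
Then F(log(2)) - F(0) = (4) - (1/4) = 15/4.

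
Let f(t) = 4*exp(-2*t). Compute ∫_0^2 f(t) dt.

An antiderivative is F(t) = -2*exp(-2*t).
Then F(2) - F(0) = (-2*exp(-4)) - (-2) = 2 - 2*exp(-4).

2 - 2*exp(-4)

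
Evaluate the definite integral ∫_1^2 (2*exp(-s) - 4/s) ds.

An antiderivative is F(s) = -4*log(s) - 2*exp(-s).
Then F(2) - F(1) = (-4*log(2) - 2*exp(-2)) - (-2*exp(-1)) = -4*log(2) - 2*exp(-2) + 2*exp(-1).

-4*log(2) - 2*exp(-2) + 2*exp(-1)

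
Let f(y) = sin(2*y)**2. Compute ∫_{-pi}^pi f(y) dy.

Use the identity sin^2(2*y) = (1 - cos(4*y))/2.
An antiderivative is F(y) = y/2 - sin(4*y)/8.
Then F(pi) - F(-pi) = (pi/2) - (-pi/2) = pi.

pi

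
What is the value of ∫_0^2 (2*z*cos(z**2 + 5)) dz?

Let u = z**2 + 5, so du = 2*z dz. When z = 0, u = 5; when z = 2, u = 9.
The integral becomes ∫ cos(u) du from 5 to 9, with antiderivative sin(u).
Back in z: F(z) = sin(z**2 + 5).
Then F(2) - F(0) = (sin(9)) - (sin(5)) = sin(9) - sin(5).

sin(9) - sin(5)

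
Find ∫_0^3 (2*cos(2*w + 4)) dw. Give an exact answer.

Let u = 2*w + 4, so du = 2 dw. When w = 0, u = 4; when w = 3, u = 10.
The integral becomes ∫ cos(u) du from 4 to 10, with antiderivative sin(u).
Back in w: F(w) = sin(2*w + 4).
Then F(3) - F(0) = (sin(10)) - (sin(4)) = sin(10) - sin(4).

sin(10) - sin(4)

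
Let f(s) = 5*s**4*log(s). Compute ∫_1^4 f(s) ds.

-1023/5 + 2048*log(2)

Integrate by parts once (u = ln s, dv = 5*s**4 ds).
An antiderivative is F(s) = s**5*(5*log(s) - 1)/5.
Then F(4) - F(1) = (-1024/5 + 2048*log(2)) - (-1/5) = -1023/5 + 2048*log(2).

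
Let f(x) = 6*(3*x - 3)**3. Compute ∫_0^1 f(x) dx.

-81/2

Let u = 3*x - 3, so du = 3 dx. When x = 0, u = -3; when x = 1, u = 0.
The integral becomes 2·∫ u**3 du from -3 to 0, with antiderivative u**4/2.
Back in x: F(x) = (3*x - 3)**4/2.
Then F(1) - F(0) = (0) - (81/2) = -81/2.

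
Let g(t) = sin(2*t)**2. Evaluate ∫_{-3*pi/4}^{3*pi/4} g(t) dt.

3*pi/4

Use the identity sin^2(2*t) = (1 - cos(4*t))/2.
An antiderivative is F(t) = t/2 - sin(4*t)/8.
Then F(3*pi/4) - F(-3*pi/4) = (3*pi/8) - (-3*pi/8) = 3*pi/4.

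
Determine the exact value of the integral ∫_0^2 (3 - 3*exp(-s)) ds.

3*exp(-2) + 3

An antiderivative is F(s) = 3*s + 3*exp(-s).
Then F(2) - F(0) = (3*exp(-2) + 6) - (3) = 3*exp(-2) + 3.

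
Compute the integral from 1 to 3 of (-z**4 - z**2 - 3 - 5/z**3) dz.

By the power rule, an antiderivative is F(z) = -z**5/5 - z**3/3 - 3*z + 5/(2*z**2).
Then F(3) - F(1) = (-5969/90) - (-31/30) = -2938/45.

-2938/45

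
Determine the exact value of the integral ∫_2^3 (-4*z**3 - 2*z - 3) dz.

By the power rule, an antiderivative is F(z) = -z**4 - z**2 - 3*z.
Then F(3) - F(2) = (-99) - (-26) = -73.

-73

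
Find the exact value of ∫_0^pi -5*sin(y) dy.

An antiderivative is F(y) = 5*cos(y).
Then F(pi) - F(0) = (-5) - (5) = -10.

-10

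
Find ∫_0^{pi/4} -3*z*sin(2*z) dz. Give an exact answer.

Integrate by parts once (u = z, dv = -3*sin(2*z) dz).
An antiderivative is F(z) = 3*z*cos(2*z)/2 - 3*sin(2*z)/4.
Then F(pi/4) - F(0) = (-3/4) - (0) = -3/4.

-3/4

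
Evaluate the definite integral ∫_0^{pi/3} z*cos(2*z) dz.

-3/8 + sqrt(3)*pi/12

Integrate by parts once (u = z, dv = cos(2*z) dz).
An antiderivative is F(z) = z*sin(2*z)/2 + cos(2*z)/4.
Then F(pi/3) - F(0) = (-1/8 + sqrt(3)*pi/12) - (1/4) = -3/8 + sqrt(3)*pi/12.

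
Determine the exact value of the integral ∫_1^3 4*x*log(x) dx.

Integrate by parts once (u = ln x, dv = 4*x dx).
An antiderivative is F(x) = x**2*(2*log(x) - 1).
Then F(3) - F(1) = (-9 + 18*log(3)) - (-1) = -8 + 18*log(3).

-8 + 18*log(3)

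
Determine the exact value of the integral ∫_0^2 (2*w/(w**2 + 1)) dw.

log(5)

Let u = w**2 + 1, so du = 2*w dw. When w = 0, u = 1; when w = 2, u = 5.
The integral becomes ∫ 1/u du from 1 to 5, with antiderivative log(u).
Back in w: F(w) = log(w**2 + 1).
Then F(2) - F(0) = (log(5)) - (0) = log(5).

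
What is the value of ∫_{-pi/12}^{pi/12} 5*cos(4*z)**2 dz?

5*sqrt(3)/16 + 5*pi/12

Use the identity cos^2(4*z) = (1 + cos(8*z))/2.
An antiderivative is F(z) = 5*z/2 + 5*sin(8*z)/16.
Then F(pi/12) - F(-pi/12) = (5*sqrt(3)/32 + 5*pi/24) - (-5*pi/24 - 5*sqrt(3)/32) = 5*sqrt(3)/16 + 5*pi/12.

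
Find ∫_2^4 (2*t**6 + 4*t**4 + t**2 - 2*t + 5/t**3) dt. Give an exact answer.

By the power rule, an antiderivative is F(t) = 2*t**7/7 + 4*t**5/5 + t**3/3 - t**2 - 5/(2*t**2).
Then F(4) - F(2) = (18498547/3360) - (50579/840) = 18296231/3360.

18296231/3360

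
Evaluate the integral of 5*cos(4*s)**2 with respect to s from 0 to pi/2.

Use the identity cos^2(4*s) = (1 + cos(8*s))/2.
An antiderivative is F(s) = 5*s/2 + 5*sin(8*s)/16.
Then F(pi/2) - F(0) = (5*pi/4) - (0) = 5*pi/4.

5*pi/4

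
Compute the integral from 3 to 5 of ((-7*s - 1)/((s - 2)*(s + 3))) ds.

Factor the denominator: s**2 + s - 6 = (s + 3)(s - 2).
Partial fractions: (-7*s - 1)/((s - 2)*(s + 3)) = -4/(s + 3) - 3/(s - 2).
An antiderivative is F(s) = -3*log(s - 2) - 4*log(s + 3).
Then F(5) - F(3) = (-12*log(2) - 3*log(3)) - (-4*log(3) - 4*log(2)) = -8*log(2) + log(3).

-8*log(2) + log(3)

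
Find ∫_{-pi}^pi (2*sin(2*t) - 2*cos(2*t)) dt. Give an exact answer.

0

An antiderivative is F(t) = -sin(2*t) - cos(2*t).
Then F(pi) - F(-pi) = (-1) - (-1) = 0.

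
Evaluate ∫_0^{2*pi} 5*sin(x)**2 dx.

Use the identity sin^2(x) = (1 - cos(2*x))/2.
An antiderivative is F(x) = 5*x/2 - 5*sin(2*x)/4.
Then F(2*pi) - F(0) = (5*pi) - (0) = 5*pi.

5*pi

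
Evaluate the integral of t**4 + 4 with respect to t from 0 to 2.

72/5

By the power rule, an antiderivative is F(t) = t**5/5 + 4*t.
Then F(2) - F(0) = (72/5) - (0) = 72/5.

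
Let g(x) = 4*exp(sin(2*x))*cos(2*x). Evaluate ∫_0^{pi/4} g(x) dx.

Let u = sin(2*x), so du = 2*cos(2*x) dx. When x = 0, u = 0; when x = pi/4, u = 1.
The integral becomes 2·∫ exp(u) du from 0 to 1, with antiderivative 2*exp(u).
Back in x: F(x) = 2*exp(sin(2*x)).
Then F(pi/4) - F(0) = (2*E) - (2) = -2 + 2*E.

-2 + 2*E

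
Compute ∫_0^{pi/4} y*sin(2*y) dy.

1/4

Integrate by parts once (u = y, dv = sin(2*y) dy).
An antiderivative is F(y) = -y*cos(2*y)/2 + sin(2*y)/4.
Then F(pi/4) - F(0) = (1/4) - (0) = 1/4.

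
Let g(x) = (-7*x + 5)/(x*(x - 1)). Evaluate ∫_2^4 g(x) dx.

-5*log(2) - 2*log(3)

Factor the denominator: x**2 - x = x(x - 1).
Partial fractions: (-7*x + 5)/(x*(x - 1)) = -5/x - 2/(x - 1).
An antiderivative is F(x) = -5*log(x) - 2*log(x - 1).
Then F(4) - F(2) = (-10*log(2) - 2*log(3)) - (-log(32)) = -5*log(2) - 2*log(3).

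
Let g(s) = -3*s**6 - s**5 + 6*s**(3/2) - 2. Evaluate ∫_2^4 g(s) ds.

By the power rule, an antiderivative is F(s) = -3*s**7/7 - s**6/6 + 12*s**(5/2)/5 - 2*s.
Then F(4) - F(2) = (-801736/105) - (-1460/21 + 48*sqrt(2)/5) = -264812/35 - 48*sqrt(2)/5.

-264812/35 - 48*sqrt(2)/5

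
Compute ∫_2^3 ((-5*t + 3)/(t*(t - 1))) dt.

log(2/27)

Factor the denominator: t**2 - t = t(t - 1).
Partial fractions: (-5*t + 3)/(t*(t - 1)) = -3/t - 2/(t - 1).
An antiderivative is F(t) = -3*log(t) - 2*log(t - 1).
Then F(3) - F(2) = (-3*log(3) - 2*log(2)) - (-log(8)) = log(2/27).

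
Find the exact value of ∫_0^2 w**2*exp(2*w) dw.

-1/4 + 5*exp(4)/4

Integrate by parts twice (u = w^2, dv = exp(2*w) dw).
An antiderivative is F(w) = (2*w**2 - 2*w + 1)*exp(2*w)/4.
Then F(2) - F(0) = (5*exp(4)/4) - (1/4) = -1/4 + 5*exp(4)/4.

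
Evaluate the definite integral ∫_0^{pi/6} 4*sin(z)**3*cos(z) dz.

Let u = sin(z), so du = cos(z) dz. When z = 0, u = 0; when z = pi/6, u = 1/2.
The integral becomes 4·∫ u**3 du from 0 to 1/2, with antiderivative u**4.
Back in z: F(z) = sin(z)**4.
Then F(pi/6) - F(0) = (1/16) - (0) = 1/16.

1/16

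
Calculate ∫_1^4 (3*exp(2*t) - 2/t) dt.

An antiderivative is F(t) = 3*exp(2*t)/2 - 2*log(t).
Then F(4) - F(1) = (-log(16) + 3*exp(8)/2) - (3*exp(2)/2) = -3*exp(2)/2 - log(16) + 3*exp(8)/2.

-3*exp(2)/2 - log(16) + 3*exp(8)/2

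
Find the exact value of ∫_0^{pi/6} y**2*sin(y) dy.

-2 - sqrt(3)*pi**2/72 + pi/6 + sqrt(3)

Integrate by parts twice (u = y^2, dv = sin(y) dy).
An antiderivative is F(y) = -y**2*cos(y) + 2*y*sin(y) + 2*cos(y).
Then F(pi/6) - F(0) = (-sqrt(3)*pi**2/72 + pi/6 + sqrt(3)) - (2) = -2 - sqrt(3)*pi**2/72 + pi/6 + sqrt(3).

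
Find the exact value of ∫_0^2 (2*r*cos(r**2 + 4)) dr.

Let u = r**2 + 4, so du = 2*r dr. When r = 0, u = 4; when r = 2, u = 8.
The integral becomes ∫ cos(u) du from 4 to 8, with antiderivative sin(u).
Back in r: F(r) = sin(r**2 + 4).
Then F(2) - F(0) = (sin(8)) - (sin(4)) = -sin(4) + sin(8).

-sin(4) + sin(8)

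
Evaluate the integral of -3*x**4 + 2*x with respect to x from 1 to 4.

-2994/5

By the power rule, an antiderivative is F(x) = -3*x**5/5 + x**2.
Then F(4) - F(1) = (-2992/5) - (2/5) = -2994/5.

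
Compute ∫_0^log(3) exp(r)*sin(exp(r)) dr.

cos(1) - cos(3)

Let u = exp(r), so du = exp(r) dr. When r = 0, u = 1; when r = log(3), u = 3.
The integral becomes ∫ sin(u) du from 1 to 3, with antiderivative -cos(u).
Back in r: F(r) = -cos(exp(r)).
Then F(log(3)) - F(0) = (-cos(3)) - (-cos(1)) = cos(1) - cos(3).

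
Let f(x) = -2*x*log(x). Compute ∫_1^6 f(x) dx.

Integrate by parts once (u = ln x, dv = -2*x dx).
An antiderivative is F(x) = -x**2*(2*log(x) - 1)/2.
Then F(6) - F(1) = (-36*log(3) - 36*log(2) + 18) - (1/2) = -36*log(3) - 36*log(2) + 35/2.

-36*log(3) - 36*log(2) + 35/2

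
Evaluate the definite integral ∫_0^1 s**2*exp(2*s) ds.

Integrate by parts twice (u = s^2, dv = exp(2*s) ds).
An antiderivative is F(s) = (2*s**2 - 2*s + 1)*exp(2*s)/4.
Then F(1) - F(0) = (exp(2)/4) - (1/4) = -1/4 + exp(2)/4.

-1/4 + exp(2)/4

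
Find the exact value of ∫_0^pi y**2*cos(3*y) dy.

-2*pi/9

Integrate by parts twice (u = y^2, dv = cos(3*y) dy).
An antiderivative is F(y) = y**2*sin(3*y)/3 + 2*y*cos(3*y)/9 - 2*sin(3*y)/27.
Then F(pi) - F(0) = (-2*pi/9) - (0) = -2*pi/9.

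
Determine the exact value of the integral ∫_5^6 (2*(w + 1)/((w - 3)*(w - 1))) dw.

Factor the denominator: w**2 - 4*w + 3 = (w - 1)(w - 3).
Partial fractions: 2*(w + 1)/((w - 3)*(w - 1)) = -2/(w - 1) + 4/(w - 3).
An antiderivative is F(w) = 4*log(w - 3) - 2*log(w - 1).
Then F(6) - F(5) = (log(81/25)) - (0) = log(81/25).

log(81/25)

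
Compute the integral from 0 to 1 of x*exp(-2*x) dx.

Integrate by parts once (u = x, dv = exp(-2*x) dx).
An antiderivative is F(x) = (-2*x - 1)*exp(-2*x)/4.
Then F(1) - F(0) = (-3*exp(-2)/4) - (-1/4) = (-3 + exp(2))*exp(-2)/4.

(-3 + exp(2))*exp(-2)/4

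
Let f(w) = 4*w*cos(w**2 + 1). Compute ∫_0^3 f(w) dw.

Let u = w**2 + 1, so du = 2*w dw. When w = 0, u = 1; when w = 3, u = 10.
The integral becomes 2·∫ cos(u) du from 1 to 10, with antiderivative 2*sin(u).
Back in w: F(w) = 2*sin(w**2 + 1).
Then F(3) - F(0) = (2*sin(10)) - (2*sin(1)) = -2*sin(1) + 2*sin(10).

-2*sin(1) + 2*sin(10)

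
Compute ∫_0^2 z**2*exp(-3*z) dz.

Integrate by parts twice (u = z^2, dv = exp(-3*z) dz).
An antiderivative is F(z) = (-9*z**2 - 6*z - 2)*exp(-3*z)/27.
Then F(2) - F(0) = (-50*exp(-6)/27) - (-2/27) = 2/27 - 50*exp(-6)/27.

2/27 - 50*exp(-6)/27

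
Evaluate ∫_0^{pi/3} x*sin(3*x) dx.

pi/9

Integrate by parts once (u = x, dv = sin(3*x) dx).
An antiderivative is F(x) = -x*cos(3*x)/3 + sin(3*x)/9.
Then F(pi/3) - F(0) = (pi/9) - (0) = pi/9.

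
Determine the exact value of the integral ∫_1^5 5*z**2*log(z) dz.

Integrate by parts once (u = ln z, dv = 5*z**2 dz).
An antiderivative is F(z) = 5*z**3*(3*log(z) - 1)/9.
Then F(5) - F(1) = (-625/9 + 625*log(5)/3) - (-5/9) = -620/9 + 625*log(5)/3.

-620/9 + 625*log(5)/3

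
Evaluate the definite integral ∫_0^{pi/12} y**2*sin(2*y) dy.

Integrate by parts twice (u = y^2, dv = sin(2*y) dy).
An antiderivative is F(y) = -y**2*cos(2*y)/2 + y*sin(2*y)/2 + cos(2*y)/4.
Then F(pi/12) - F(0) = (-sqrt(3)*pi**2/576 + pi/48 + sqrt(3)/8) - (1/4) = -1/4 - sqrt(3)*pi**2/576 + pi/48 + sqrt(3)/8.

-1/4 - sqrt(3)*pi**2/576 + pi/48 + sqrt(3)/8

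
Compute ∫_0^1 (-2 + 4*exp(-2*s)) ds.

-2*exp(-2)

An antiderivative is F(s) = -2*s - 2*exp(-2*s).
Then F(1) - F(0) = (-2 - 2*exp(-2)) - (-2) = -2*exp(-2).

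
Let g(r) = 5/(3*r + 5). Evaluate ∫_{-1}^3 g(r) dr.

5*log(7)/3

An antiderivative is F(r) = 5*log(3*r + 5)/3.
Then F(3) - F(-1) = (5*log(14)/3) - (5*log(2)/3) = 5*log(7)/3.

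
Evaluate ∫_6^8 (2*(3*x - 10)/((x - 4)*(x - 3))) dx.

-2*log(3) + 4*log(2) + 2*log(5)

Factor the denominator: x**2 - 7*x + 12 = (x - 3)(x - 4).
Partial fractions: 2*(3*x - 10)/((x - 4)*(x - 3)) = 2/(x - 3) + 4/(x - 4).
An antiderivative is F(x) = 4*log(x - 4) + 2*log(x - 3).
Then F(8) - F(6) = (2*log(5) + 8*log(2)) - (2*log(3) + 4*log(2)) = -2*log(3) + 4*log(2) + 2*log(5).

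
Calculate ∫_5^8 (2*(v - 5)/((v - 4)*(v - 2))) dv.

Factor the denominator: v**2 - 6*v + 8 = (v - 2)(v - 4).
Partial fractions: 2*(v - 5)/((v - 4)*(v - 2)) = 3/(v - 2) - 1/(v - 4).
An antiderivative is F(v) = -log(v - 4) + 3*log(v - 2).
Then F(8) - F(5) = (log(54)) - (log(27)) = log(2).

log(2)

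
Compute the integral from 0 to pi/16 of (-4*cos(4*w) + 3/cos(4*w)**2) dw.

3/4 - sqrt(2)/2

An antiderivative is F(w) = -sin(4*w) + 3*tan(4*w)/4.
Then F(pi/16) - F(0) = (3/4 - sqrt(2)/2) - (0) = 3/4 - sqrt(2)/2.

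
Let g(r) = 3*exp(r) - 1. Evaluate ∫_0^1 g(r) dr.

-4 + 3*E

An antiderivative is F(r) = -r + 3*exp(r).
Then F(1) - F(0) = (-1 + 3*E) - (3) = -4 + 3*E.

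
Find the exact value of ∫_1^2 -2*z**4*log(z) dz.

62/25 - 64*log(2)/5

Integrate by parts once (u = ln z, dv = -2*z**4 dz).
An antiderivative is F(z) = -2*z**5*(5*log(z) - 1)/25.
Then F(2) - F(1) = (64/25 - 64*log(2)/5) - (2/25) = 62/25 - 64*log(2)/5.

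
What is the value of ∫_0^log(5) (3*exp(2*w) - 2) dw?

An antiderivative is F(w) = 3*exp(2*w)/2 - 2*w.
Then F(log(5)) - F(0) = (75/2 - log(25)) - (3/2) = 36 - 2*log(5).

36 - 2*log(5)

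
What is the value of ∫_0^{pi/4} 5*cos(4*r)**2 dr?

Use the identity cos^2(4*r) = (1 + cos(8*r))/2.
An antiderivative is F(r) = 5*r/2 + 5*sin(8*r)/16.
Then F(pi/4) - F(0) = (5*pi/8) - (0) = 5*pi/8.

5*pi/8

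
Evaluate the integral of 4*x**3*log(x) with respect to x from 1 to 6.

-1295/4 + 1296*log(2) + 1296*log(3)

Integrate by parts once (u = ln x, dv = 4*x**3 dx).
An antiderivative is F(x) = x**4*(4*log(x) - 1)/4.
Then F(6) - F(1) = (-324 + 1296*log(2) + 1296*log(3)) - (-1/4) = -1295/4 + 1296*log(2) + 1296*log(3).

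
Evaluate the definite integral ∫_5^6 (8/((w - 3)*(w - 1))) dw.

Factor the denominator: w**2 - 4*w + 3 = (w - 1)(w - 3).
Partial fractions: 8/((w - 3)*(w - 1)) = -4/(w - 1) + 4/(w - 3).
An antiderivative is F(w) = 4*log(w - 3) - 4*log(w - 1).
Then F(6) - F(5) = (-4*log(5) + 4*log(3)) - (-log(16)) = -4*log(5) + 4*log(2) + 4*log(3).

-4*log(5) + 4*log(2) + 4*log(3)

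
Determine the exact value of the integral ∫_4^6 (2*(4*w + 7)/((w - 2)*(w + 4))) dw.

-log(2) + 3*log(5)

Factor the denominator: w**2 + 2*w - 8 = (w + 4)(w - 2).
Partial fractions: 2*(4*w + 7)/((w - 2)*(w + 4)) = 3/(w + 4) + 5/(w - 2).
An antiderivative is F(w) = 5*log(w - 2) + 3*log(w + 4).
Then F(6) - F(4) = (3*log(5) + 13*log(2)) - (14*log(2)) = -log(2) + 3*log(5).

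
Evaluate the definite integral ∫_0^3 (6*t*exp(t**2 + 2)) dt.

-3*(1 - exp(9))*exp(2)

Let u = t**2 + 2, so du = 2*t dt. When t = 0, u = 2; when t = 3, u = 11.
The integral becomes 3·∫ exp(u) du from 2 to 11, with antiderivative 3*exp(u).
Back in t: F(t) = 3*exp(t**2 + 2).
Then F(3) - F(0) = (3*exp(11)) - (3*exp(2)) = -3*(1 - exp(9))*exp(2).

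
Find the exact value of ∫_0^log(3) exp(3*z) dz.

Let u = exp(z), so du = exp(z) dz. When z = 0, u = 1; when z = log(3), u = 3.
The integral becomes ∫ u**2 du from 1 to 3, with antiderivative u**3/3.
Back in z: F(z) = exp(3*z)/3.
Then F(log(3)) - F(0) = (9) - (1/3) = 26/3.

26/3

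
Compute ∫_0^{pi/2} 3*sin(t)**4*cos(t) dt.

Let u = sin(t), so du = cos(t) dt. When t = 0, u = 0; when t = pi/2, u = 1.
The integral becomes 3·∫ u**4 du from 0 to 1, with antiderivative 3*u**5/5.
Back in t: F(t) = 3*sin(t)**5/5.
Then F(pi/2) - F(0) = (3/5) - (0) = 3/5.

3/5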